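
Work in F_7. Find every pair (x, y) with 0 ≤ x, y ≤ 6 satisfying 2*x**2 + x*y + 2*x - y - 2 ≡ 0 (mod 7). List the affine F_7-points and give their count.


Affine F_7-points: {(0, 5), (2, 4), (3, 3), (4, 6), (5, 3), (6, 6)}; count = 6.

For each of the 49 pairs (x, y) ∈ F_7², evaluate f(x, y) mod 7. Record the zeros.
  x = 0: [0↦5, 1↦4, 2↦3, 3↦2, 4↦1, 5↦0, 6↦6]  zeros at y ∈ {5}
  x = 1: [0↦2, 1↦2, 2↦2, 3↦2, 4↦2, 5↦2, 6↦2]  zeros at y ∈ ∅
  x = 2: [0↦3, 1↦4, 2↦5, 3↦6, 4↦0, 5↦1, 6↦2]  zeros at y ∈ {4}
  x = 3: [0↦1, 1↦3, 2↦5, 3↦0, 4↦2, 5↦4, 6↦6]  zeros at y ∈ {3}
  x = 4: [0↦3, 1↦6, 2↦2, 3↦5, 4↦1, 5↦4, 6↦0]  zeros at y ∈ {6}
  x = 5: [0↦2, 1↦6, 2↦3, 3↦0, 4↦4, 5↦1, 6↦5]  zeros at y ∈ {3}
  x = 6: [0↦5, 1↦3, 2↦1, 3↦6, 4↦4, 5↦2, 6↦0]  zeros at y ∈ {6}
Collecting zeros: affine points = {(0, 5), (2, 4), (3, 3), (4, 6), (5, 3), (6, 6)}.
Total count |C(F_7)_aff| = 6.


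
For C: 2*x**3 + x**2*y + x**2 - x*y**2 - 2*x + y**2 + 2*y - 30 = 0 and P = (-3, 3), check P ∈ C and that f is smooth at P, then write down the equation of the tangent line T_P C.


Tangent line at P: 19*x + 35*y - 48 = 0.

Step 1: f(-3, 3) = 0, so P lies on C.
Step 2: partial derivatives
  f_x(x, y) = 6*x**2 + 2*x*y + 2*x - y**2 - 2, f_y(x, y) = x**2 - 2*x*y + 2*y + 2.
  f_x(P) = 19, f_y(P) = 35 (gradient nonzero, so P is smooth).
Step 3: tangent line at P: 19·(x − -3) + 35·(y − 3) = 0.
Expanding: 19*x + 35*y - 48 = 0.


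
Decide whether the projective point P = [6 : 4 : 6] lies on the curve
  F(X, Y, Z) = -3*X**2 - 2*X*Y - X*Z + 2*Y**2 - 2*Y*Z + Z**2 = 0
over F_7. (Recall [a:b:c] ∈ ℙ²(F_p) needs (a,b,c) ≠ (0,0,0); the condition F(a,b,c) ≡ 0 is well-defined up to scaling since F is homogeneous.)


F(6,4,6) ≡ 3 (mod 7); P is NOT on the curve.

Evaluate F(6, 4, 6) term-by-term (mod 7).
  -3*X**2 ↦ -3·36·1·1 = -108
  -2*X*Y ↦ -2·6·4·1 = -48
  -X*Z ↦ -1·6·1·6 = -36
  2*Y**2 ↦ 2·1·16·1 = 32
  -2*Y*Z ↦ -2·1·4·6 = -48
  Z**2 ↦ 1·1·1·36 = 36
Sum: F(6, 4, 6) = (-108) + (-48) + (-36) + (32) + (-48) + (36) = -172.
Reducing mod 7: -172 ≡ 3 (mod 7).
Since F(a, b, c) ≡ 3 ≠ 0 (mod 7), P does NOT lie on the curve.


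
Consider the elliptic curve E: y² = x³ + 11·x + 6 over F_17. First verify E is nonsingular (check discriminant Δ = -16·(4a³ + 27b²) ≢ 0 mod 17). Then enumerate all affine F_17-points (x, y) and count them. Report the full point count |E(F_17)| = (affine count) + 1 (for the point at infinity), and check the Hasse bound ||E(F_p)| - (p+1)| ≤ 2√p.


Affine points = {(1, 1), (1, 16), (2, 6), (2, 11), (3, 7), (3, 10), (5, 4), (5, 13), (6, 4), (6, 13), (7, 1), (7, 16), (9, 1), (9, 16), (11, 8), (11, 9), (12, 8), (12, 9), (13, 0)}; affine count = 19; |E(F_17)| = 20.

Discriminant check: Δ ∝ 4a³ + 27b² = 4·11³ + 27·6² = 4·1331 + 27·36 ≡ 6 (mod 17). Nonzero ⇒ E is nonsingular.
For each x ∈ F_17, compute rhs = x³ + 11·x + 6 mod 17, then count y ∈ F_17 with y² ≡ rhs.
  x = 0: rhs = 6, matching y values: none (0 points).
  x = 1: rhs = 1, matching y values: 1, 16 (2 points).
  x = 2: rhs = 2, matching y values: 6, 11 (2 points).
  x = 3: rhs = 15, matching y values: 7, 10 (2 points).
  x = 4: rhs = 12, matching y values: none (0 points).
  x = 5: rhs = 16, matching y values: 4, 13 (2 points).
  x = 6: rhs = 16, matching y values: 4, 13 (2 points).
  x = 7: rhs = 1, matching y values: 1, 16 (2 points).
  x = 8: rhs = 11, matching y values: none (0 points).
  x = 9: rhs = 1, matching y values: 1, 16 (2 points).
  x = 10: rhs = 11, matching y values: none (0 points).
  x = 11: rhs = 13, matching y values: 8, 9 (2 points).
  x = 12: rhs = 13, matching y values: 8, 9 (2 points).
  x = 13: rhs = 0, matching y values: 0 (1 points).
  x = 14: rhs = 14, matching y values: none (0 points).
  x = 15: rhs = 10, matching y values: none (0 points).
  x = 16: rhs = 11, matching y values: none (0 points).
Total affine count: 19.
Full point count |E(F_17)| = 19 + 1 = 20.
Hasse bound: |20 − (17+1)| = |2| = 2 ≤ 2√17 ≈ 8.2462 ✓.


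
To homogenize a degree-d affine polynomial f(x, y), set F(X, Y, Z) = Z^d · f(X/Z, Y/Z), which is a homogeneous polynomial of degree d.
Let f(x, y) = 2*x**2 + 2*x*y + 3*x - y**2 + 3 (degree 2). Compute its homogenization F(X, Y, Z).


F(X, Y, Z) = 2*X**2 + 2*X*Y + 3*X*Z - Y**2 + 3*Z**2

deg(f) = 2.
Substitute x = X/Z, y = Y/Z into f, then multiply by Z^2.
  monomial 2·x^2·y^0 ↦ 2·X^2·Y^0·Z^0.
  monomial 2·x^1·y^1 ↦ 2·X^1·Y^1·Z^0.
  monomial 3·x^1·y^0 ↦ 3·X^1·Y^0·Z^1.
  monomial -1·x^0·y^2 ↦ -1·X^0·Y^2·Z^0.
  monomial 3·x^0·y^0 ↦ 3·X^0·Y^0·Z^2.
Collecting: F(X, Y, Z) = 2*X**2 + 2*X*Y + 3*X*Z - Y**2 + 3*Z**2.


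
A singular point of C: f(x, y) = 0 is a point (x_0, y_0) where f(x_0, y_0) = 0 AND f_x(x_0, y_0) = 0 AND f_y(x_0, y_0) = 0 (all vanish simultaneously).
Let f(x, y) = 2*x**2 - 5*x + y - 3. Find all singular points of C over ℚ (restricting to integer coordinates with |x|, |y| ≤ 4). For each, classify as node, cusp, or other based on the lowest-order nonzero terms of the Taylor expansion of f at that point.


No singular points in the scanned grid; C is smooth there.

Compute partial derivatives:
  f_x = 4*x - 5.
  f_y = 1.
f_y = 1 is a nonzero constant, so f_y never vanishes: no point (x, y) can satisfy f = f_x = f_y = 0. In particular no (x, y) ∈ {−4, ..., 4}² is singular; the curve is smooth.


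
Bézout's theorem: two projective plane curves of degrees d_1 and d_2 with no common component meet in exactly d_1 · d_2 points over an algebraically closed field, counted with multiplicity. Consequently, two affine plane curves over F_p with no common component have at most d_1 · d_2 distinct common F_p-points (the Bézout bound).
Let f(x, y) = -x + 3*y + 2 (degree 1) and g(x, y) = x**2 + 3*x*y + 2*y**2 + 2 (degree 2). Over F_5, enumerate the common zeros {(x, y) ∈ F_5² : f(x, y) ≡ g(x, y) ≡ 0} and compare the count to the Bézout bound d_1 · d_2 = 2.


Common zeros: {(1, 3)}; count = 1; Bézout bound = 2.

deg(f) = 1, deg(g) = 2, so Bézout bound = 2.
Scan x ∈ F_5. For each x, list the y ∈ F_5 with f(x, y) ≡ 0 and those with g(x, y) ≡ 0 (mod 5); the common zeros in that column are the intersection.
  x = 0: f ≡ 0 at y ∈ {1}; g ≡ 0 at y ∈ {2, 3}; common: ∅.
  x = 1: f ≡ 0 at y ∈ {3}; g ≡ 0 at y ∈ {3}; common: {3}.
  x = 2: f ≡ 0 at y ∈ {0}; g ≡ 0 at y ∈ ∅; common: ∅.
  x = 3: f ≡ 0 at y ∈ {2}; g ≡ 0 at y ∈ ∅; common: ∅.
  x = 4: f ≡ 0 at y ∈ {4}; g ≡ 0 at y ∈ {2}; common: ∅.
Collecting: common zeros = {(1, 3)}, so the count is 1.
Comparison with the Bézout bound: 1 ≤ 2 = deg(f)·deg(g), as expected for curves with no common component (the affine F_5-count falls short of the bound because intersections may lie at infinity, over extension fields, or carry multiplicity).


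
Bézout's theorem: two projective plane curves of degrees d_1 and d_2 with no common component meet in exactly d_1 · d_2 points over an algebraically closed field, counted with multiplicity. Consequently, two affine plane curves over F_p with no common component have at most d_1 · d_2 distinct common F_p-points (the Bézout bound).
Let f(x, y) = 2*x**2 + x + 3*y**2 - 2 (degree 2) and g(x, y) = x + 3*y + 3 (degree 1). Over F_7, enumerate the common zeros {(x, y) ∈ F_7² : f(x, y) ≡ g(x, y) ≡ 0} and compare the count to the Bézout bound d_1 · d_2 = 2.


Common zeros: {(2, 3)}; count = 1; Bézout bound = 2.

deg(f) = 2, deg(g) = 1, so Bézout bound = 2.
Scan x ∈ F_7. For each x, list the y ∈ F_7 with f(x, y) ≡ 0 and those with g(x, y) ≡ 0 (mod 7); the common zeros in that column are the intersection.
  x = 0: f ≡ 0 at y ∈ ∅; g ≡ 0 at y ∈ {6}; common: ∅.
  x = 1: f ≡ 0 at y ∈ {3, 4}; g ≡ 0 at y ∈ {1}; common: ∅.
  x = 2: f ≡ 0 at y ∈ {3, 4}; g ≡ 0 at y ∈ {3}; common: {3}.
  x = 3: f ≡ 0 at y ∈ ∅; g ≡ 0 at y ∈ {5}; common: ∅.
  x = 4: f ≡ 0 at y ∈ ∅; g ≡ 0 at y ∈ {0}; common: ∅.
  x = 5: f ≡ 0 at y ∈ {1, 6}; g ≡ 0 at y ∈ {2}; common: ∅.
  x = 6: f ≡ 0 at y ∈ ∅; g ≡ 0 at y ∈ {4}; common: ∅.
Collecting: common zeros = {(2, 3)}, so the count is 1.
Comparison with the Bézout bound: 1 ≤ 2 = deg(f)·deg(g), as expected for curves with no common component (the affine F_7-count falls short of the bound because intersections may lie at infinity, over extension fields, or carry multiplicity).


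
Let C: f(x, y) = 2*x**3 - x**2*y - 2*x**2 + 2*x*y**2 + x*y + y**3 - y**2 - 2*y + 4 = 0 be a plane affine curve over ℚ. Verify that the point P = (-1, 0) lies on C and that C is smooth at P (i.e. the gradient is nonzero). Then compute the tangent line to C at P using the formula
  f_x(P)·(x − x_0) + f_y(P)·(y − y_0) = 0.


Tangent line at P: 10*x - 4*y + 10 = 0.

Step 1: f(-1, 0) = 0, so P lies on C.
Step 2: partial derivatives
  f_x(x, y) = 6*x**2 - 2*x*y - 4*x + 2*y**2 + y, f_y(x, y) = -x**2 + 4*x*y + x + 3*y**2 - 2*y - 2.
  f_x(P) = 10, f_y(P) = -4 (gradient nonzero, so P is smooth).
Step 3: tangent line at P: 10·(x − -1) + -4·(y − 0) = 0.
Expanding: 10*x - 4*y + 10 = 0.


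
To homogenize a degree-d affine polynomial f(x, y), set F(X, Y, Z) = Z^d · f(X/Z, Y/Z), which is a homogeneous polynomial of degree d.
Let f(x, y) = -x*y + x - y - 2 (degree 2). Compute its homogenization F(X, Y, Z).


F(X, Y, Z) = -X*Y + X*Z - Y*Z - 2*Z**2

deg(f) = 2.
Substitute x = X/Z, y = Y/Z into f, then multiply by Z^2.
  monomial -1·x^1·y^1 ↦ -1·X^1·Y^1·Z^0.
  monomial 1·x^1·y^0 ↦ 1·X^1·Y^0·Z^1.
  monomial -1·x^0·y^1 ↦ -1·X^0·Y^1·Z^1.
  monomial -2·x^0·y^0 ↦ -2·X^0·Y^0·Z^2.
Collecting: F(X, Y, Z) = -X*Y + X*Z - Y*Z - 2*Z**2.


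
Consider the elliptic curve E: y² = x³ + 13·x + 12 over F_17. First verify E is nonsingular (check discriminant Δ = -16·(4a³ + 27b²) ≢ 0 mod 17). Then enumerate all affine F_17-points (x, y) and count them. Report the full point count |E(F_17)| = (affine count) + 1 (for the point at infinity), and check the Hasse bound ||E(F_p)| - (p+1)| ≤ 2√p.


Affine points = {(1, 3), (1, 14), (4, 3), (4, 14), (5, 7), (5, 10), (6, 0), (7, 2), (7, 15), (8, 4), (8, 13), (9, 5), (9, 12), (12, 3), (12, 14), (13, 7), (13, 10), (16, 7), (16, 10)}; affine count = 19; |E(F_17)| = 20.

Discriminant check: Δ ∝ 4a³ + 27b² = 4·13³ + 27·12² = 4·2197 + 27·144 ≡ 11 (mod 17). Nonzero ⇒ E is nonsingular.
For each x ∈ F_17, compute rhs = x³ + 13·x + 12 mod 17, then count y ∈ F_17 with y² ≡ rhs.
  x = 0: rhs = 12, matching y values: none (0 points).
  x = 1: rhs = 9, matching y values: 3, 14 (2 points).
  x = 2: rhs = 12, matching y values: none (0 points).
  x = 3: rhs = 10, matching y values: none (0 points).
  x = 4: rhs = 9, matching y values: 3, 14 (2 points).
  x = 5: rhs = 15, matching y values: 7, 10 (2 points).
  x = 6: rhs = 0, matching y values: 0 (1 points).
  x = 7: rhs = 4, matching y values: 2, 15 (2 points).
  x = 8: rhs = 16, matching y values: 4, 13 (2 points).
  x = 9: rhs = 8, matching y values: 5, 12 (2 points).
  x = 10: rhs = 3, matching y values: none (0 points).
  x = 11: rhs = 7, matching y values: none (0 points).
  x = 12: rhs = 9, matching y values: 3, 14 (2 points).
  x = 13: rhs = 15, matching y values: 7, 10 (2 points).
  x = 14: rhs = 14, matching y values: none (0 points).
  x = 15: rhs = 12, matching y values: none (0 points).
  x = 16: rhs = 15, matching y values: 7, 10 (2 points).
Total affine count: 19.
Full point count |E(F_17)| = 19 + 1 = 20.
Hasse bound: |20 − (17+1)| = |2| = 2 ≤ 2√17 ≈ 8.2462 ✓.


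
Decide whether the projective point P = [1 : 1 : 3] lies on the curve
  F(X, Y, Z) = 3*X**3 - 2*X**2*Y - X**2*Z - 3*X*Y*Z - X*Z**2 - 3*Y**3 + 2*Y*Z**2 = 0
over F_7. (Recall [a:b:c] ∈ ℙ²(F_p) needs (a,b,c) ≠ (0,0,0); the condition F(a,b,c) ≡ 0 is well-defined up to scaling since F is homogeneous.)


F(1,1,3) ≡ 2 (mod 7); P is NOT on the curve.

Evaluate F(1, 1, 3) term-by-term (mod 7).
  3*X**3 ↦ 3·1·1·1 = 3
  -2*X**2*Y ↦ -2·1·1·1 = -2
  -X**2*Z ↦ -1·1·1·3 = -3
  -3*X*Y*Z ↦ -3·1·1·3 = -9
  -X*Z**2 ↦ -1·1·1·9 = -9
  -3*Y**3 ↦ -3·1·1·1 = -3
  2*Y*Z**2 ↦ 2·1·1·9 = 18
Sum: F(1, 1, 3) = (3) + (-2) + (-3) + (-9) + (-9) + (-3) + (18) = -5.
Reducing mod 7: -5 ≡ 2 (mod 7).
Since F(a, b, c) ≡ 2 ≠ 0 (mod 7), P does NOT lie on the curve.


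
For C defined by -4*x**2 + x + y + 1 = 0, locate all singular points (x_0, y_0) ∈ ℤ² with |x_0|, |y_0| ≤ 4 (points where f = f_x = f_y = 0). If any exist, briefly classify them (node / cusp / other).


No singular points in the scanned grid; C is smooth there.

Compute partial derivatives:
  f_x = 1 - 8*x.
  f_y = 1.
f_y = 1 is a nonzero constant, so f_y never vanishes: no point (x, y) can satisfy f = f_x = f_y = 0. In particular no (x, y) ∈ {−4, ..., 4}² is singular; the curve is smooth.


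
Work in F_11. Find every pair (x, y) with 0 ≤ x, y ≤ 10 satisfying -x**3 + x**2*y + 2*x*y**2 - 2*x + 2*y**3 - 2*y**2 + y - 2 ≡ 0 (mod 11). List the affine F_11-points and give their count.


Affine F_11-points: {(0, 8), (1, 3), (3, 9), (4, 2), (7, 7), (8, 10), (9, 1)}; count = 7.

For each of the 121 pairs (x, y) ∈ F_11², evaluate f(x, y) mod 11. Record the zeros.
  x = 0: [0↦9, 1↦10, 2↦8, 3↦4, 4↦10, 5↦5, 6↦1, 7↦10, 8↦0, 9↦5, 10↦4]  zeros at y ∈ {8}
  x = 1: [0↦6, 1↦10, 2↦4, 3↦0, 4↦10, 5↦2, 6↦10, 7↦2, 8↦1, 9↦8, 10↦2]  zeros at y ∈ {3}
  x = 2: [0↦8, 1↦6, 2↦9, 3↦7, 4↦1, 5↦3, 6↦3, 7↦2, 8↦1, 9↦1, 10↦3]  zeros at y ∈ ∅
  x = 3: [0↦9, 1↦3, 2↦6, 3↦8, 4↦10, 5↦2, 6↦7, 7↦4, 8↦5, 9↦0, 10↦1]  zeros at y ∈ {9}
  x = 4: [0↦3, 1↦6, 2↦0, 3↦8, 4↦9, 5↦4, 6↦5, 7↦2, 8↦7, 9↦10, 10↦1]  zeros at y ∈ {2}
  x = 5: [0↦6, 1↦9, 2↦7, 3↦1, 4↦3, 5↦3, 6↦2, 7↦1, 8↦1, 9↦3, 10↦8]  zeros at y ∈ ∅
  x = 6: [0↦1, 1↦6, 2↦10, 3↦3, 4↦8, 5↦4, 6↦3, 7↦6, 8↦3, 9↦6, 10↦5]  zeros at y ∈ ∅
  x = 7: [0↦4, 1↦2, 2↦3, 3↦8, 4↦7, 5↦1, 6↦2, 7↦0, 8↦7, 9↦2, 10↦8]  zeros at y ∈ {7}
  x = 8: [0↦9, 1↦2, 2↦2, 3↦10, 4↦5, 5↦10, 6↦4, 7↦10, 8↦7, 9↦7, 10↦0]  zeros at y ∈ {10}
  x = 9: [0↦10, 1↦0, 2↦1, 3↦3, 4↦7, 5↦3, 6↦3, 7↦8, 8↦8, 9↦4, 10↦8]  zeros at y ∈ {1}
  x = 10: [0↦1, 1↦1, 2↦5, 3↦3, 4↦7, 5↦7, 6↦4, 7↦10, 8↦4, 9↦9, 10↦4]  zeros at y ∈ ∅
Collecting zeros: affine points = {(0, 8), (1, 3), (3, 9), (4, 2), (7, 7), (8, 10), (9, 1)}.
Total count |C(F_11)_aff| = 7.


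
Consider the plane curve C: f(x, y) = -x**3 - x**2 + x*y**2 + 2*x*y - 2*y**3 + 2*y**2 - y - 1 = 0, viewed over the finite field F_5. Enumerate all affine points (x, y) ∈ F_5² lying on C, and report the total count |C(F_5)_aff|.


Affine F_5-points: {(0, 3), (1, 2), (2, 4), (3, 4), (4, 1), (4, 3), (4, 4)}; count = 7.

For each of the 25 pairs (x, y) ∈ F_5², evaluate f(x, y) mod 5. Record the zeros.
  x = 0: [0↦4, 1↦3, 2↦4, 3↦0, 4↦4]  zeros at y ∈ {3}
  x = 1: [0↦2, 1↦4, 2↦0, 3↦3, 4↦1]  zeros at y ∈ {2}
  x = 2: [0↦2, 1↦2, 2↦3, 3↦3, 4↦0]  zeros at y ∈ {4}
  x = 3: [0↦3, 1↦1, 2↦2, 3↦4, 4↦0]  zeros at y ∈ {4}
  x = 4: [0↦4, 1↦0, 2↦1, 3↦0, 4↦0]  zeros at y ∈ {1, 3, 4}
Collecting zeros: affine points = {(0, 3), (1, 2), (2, 4), (3, 4), (4, 1), (4, 3), (4, 4)}.
Total count |C(F_5)_aff| = 7.


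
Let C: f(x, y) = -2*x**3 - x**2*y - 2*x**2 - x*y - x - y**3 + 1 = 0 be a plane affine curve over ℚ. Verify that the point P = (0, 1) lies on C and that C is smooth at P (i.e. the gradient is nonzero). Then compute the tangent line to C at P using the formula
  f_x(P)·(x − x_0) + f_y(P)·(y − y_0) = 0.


Tangent line at P: -2*x - 3*y + 3 = 0.

Step 1: f(0, 1) = 0, so P lies on C.
Step 2: partial derivatives
  f_x(x, y) = -6*x**2 - 2*x*y - 4*x - y - 1, f_y(x, y) = -x**2 - x - 3*y**2.
  f_x(P) = -2, f_y(P) = -3 (gradient nonzero, so P is smooth).
Step 3: tangent line at P: -2·(x − 0) + -3·(y − 1) = 0.
Expanding: -2*x - 3*y + 3 = 0.


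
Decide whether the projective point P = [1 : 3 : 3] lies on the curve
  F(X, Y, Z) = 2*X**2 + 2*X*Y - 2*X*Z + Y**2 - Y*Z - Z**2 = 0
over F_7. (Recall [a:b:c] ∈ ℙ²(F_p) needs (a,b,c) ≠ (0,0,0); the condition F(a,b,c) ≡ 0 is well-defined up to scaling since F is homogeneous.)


F(1,3,3) ≡ 0 (mod 7); P is on the curve.

Evaluate F(1, 3, 3) term-by-term (mod 7).
  2*X**2 ↦ 2·1·1·1 = 2
  2*X*Y ↦ 2·1·3·1 = 6
  -2*X*Z ↦ -2·1·1·3 = -6
  Y**2 ↦ 1·1·9·1 = 9
  -Y*Z ↦ -1·1·3·3 = -9
  -Z**2 ↦ -1·1·1·9 = -9
Sum: F(1, 3, 3) = (2) + (6) + (-6) + (9) + (-9) + (-9) = -7.
Reducing mod 7: -7 ≡ 0 (mod 7).
Since F(a, b, c) ≡ 0 (mod 7), P lies on the curve.


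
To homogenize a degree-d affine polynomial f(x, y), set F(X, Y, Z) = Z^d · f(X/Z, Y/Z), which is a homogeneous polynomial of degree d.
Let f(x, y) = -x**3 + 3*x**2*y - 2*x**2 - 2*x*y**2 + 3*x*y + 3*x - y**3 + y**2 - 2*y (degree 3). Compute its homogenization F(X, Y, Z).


F(X, Y, Z) = -X**3 + 3*X**2*Y - 2*X**2*Z - 2*X*Y**2 + 3*X*Y*Z + 3*X*Z**2 - Y**3 + Y**2*Z - 2*Y*Z**2

deg(f) = 3.
Substitute x = X/Z, y = Y/Z into f, then multiply by Z^3.
  monomial -1·x^3·y^0 ↦ -1·X^3·Y^0·Z^0.
  monomial 3·x^2·y^1 ↦ 3·X^2·Y^1·Z^0.
  monomial -2·x^2·y^0 ↦ -2·X^2·Y^0·Z^1.
  monomial -2·x^1·y^2 ↦ -2·X^1·Y^2·Z^0.
  monomial 3·x^1·y^1 ↦ 3·X^1·Y^1·Z^1.
  monomial 3·x^1·y^0 ↦ 3·X^1·Y^0·Z^2.
  monomial -1·x^0·y^3 ↦ -1·X^0·Y^3·Z^0.
  monomial 1·x^0·y^2 ↦ 1·X^0·Y^2·Z^1.
  monomial -2·x^0·y^1 ↦ -2·X^0·Y^1·Z^2.
Collecting: F(X, Y, Z) = -X**3 + 3*X**2*Y - 2*X**2*Z - 2*X*Y**2 + 3*X*Y*Z + 3*X*Z**2 - Y**3 + Y**2*Z - 2*Y*Z**2.


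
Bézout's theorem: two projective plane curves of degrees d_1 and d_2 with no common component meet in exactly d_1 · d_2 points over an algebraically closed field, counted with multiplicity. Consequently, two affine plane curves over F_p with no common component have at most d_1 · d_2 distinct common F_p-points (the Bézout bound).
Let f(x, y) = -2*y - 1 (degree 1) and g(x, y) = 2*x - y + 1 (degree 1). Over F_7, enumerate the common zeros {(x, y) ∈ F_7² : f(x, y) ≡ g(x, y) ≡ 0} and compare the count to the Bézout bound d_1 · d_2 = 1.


Common zeros: {(1, 3)}; count = 1; Bézout bound = 1.

deg(f) = 1, deg(g) = 1, so Bézout bound = 1.
Scan x ∈ F_7. For each x, list the y ∈ F_7 with f(x, y) ≡ 0 and those with g(x, y) ≡ 0 (mod 7); the common zeros in that column are the intersection.
  x = 0: f ≡ 0 at y ∈ {3}; g ≡ 0 at y ∈ {1}; common: ∅.
  x = 1: f ≡ 0 at y ∈ {3}; g ≡ 0 at y ∈ {3}; common: {3}.
  x = 2: f ≡ 0 at y ∈ {3}; g ≡ 0 at y ∈ {5}; common: ∅.
  x = 3: f ≡ 0 at y ∈ {3}; g ≡ 0 at y ∈ {0}; common: ∅.
  x = 4: f ≡ 0 at y ∈ {3}; g ≡ 0 at y ∈ {2}; common: ∅.
  x = 5: f ≡ 0 at y ∈ {3}; g ≡ 0 at y ∈ {4}; common: ∅.
  x = 6: f ≡ 0 at y ∈ {3}; g ≡ 0 at y ∈ {6}; common: ∅.
Collecting: common zeros = {(1, 3)}, so the count is 1.
Comparison with the Bézout bound: 1 ≤ 1 = deg(f)·deg(g), as expected for curves with no common component (the bound is attained).


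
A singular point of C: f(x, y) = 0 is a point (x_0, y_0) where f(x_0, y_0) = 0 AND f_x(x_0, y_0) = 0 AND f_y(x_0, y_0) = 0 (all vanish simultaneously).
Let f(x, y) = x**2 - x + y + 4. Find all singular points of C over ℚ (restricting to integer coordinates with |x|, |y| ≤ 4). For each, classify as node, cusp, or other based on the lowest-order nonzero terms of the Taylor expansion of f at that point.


No singular points in the scanned grid; C is smooth there.

Compute partial derivatives:
  f_x = 2*x - 1.
  f_y = 1.
f_y = 1 is a nonzero constant, so f_y never vanishes: no point (x, y) can satisfy f = f_x = f_y = 0. In particular no (x, y) ∈ {−4, ..., 4}² is singular; the curve is smooth.


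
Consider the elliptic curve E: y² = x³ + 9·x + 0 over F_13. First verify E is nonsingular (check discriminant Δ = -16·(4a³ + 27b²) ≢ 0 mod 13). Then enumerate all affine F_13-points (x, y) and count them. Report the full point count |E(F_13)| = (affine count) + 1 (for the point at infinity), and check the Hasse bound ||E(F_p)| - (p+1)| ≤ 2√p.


Affine points = {(0, 0), (1, 6), (1, 7), (2, 0), (4, 3), (4, 10), (5, 1), (5, 12), (6, 6), (6, 7), (7, 4), (7, 9), (8, 5), (8, 8), (9, 2), (9, 11), (11, 0), (12, 4), (12, 9)}; affine count = 19; |E(F_13)| = 20.

Discriminant check: Δ ∝ 4a³ + 27b² = 4·9³ + 27·0² = 4·729 + 27·0 ≡ 4 (mod 13). Nonzero ⇒ E is nonsingular.
For each x ∈ F_13, compute rhs = x³ + 9·x + 0 mod 13, then count y ∈ F_13 with y² ≡ rhs.
  x = 0: rhs = 0, matching y values: 0 (1 points).
  x = 1: rhs = 10, matching y values: 6, 7 (2 points).
  x = 2: rhs = 0, matching y values: 0 (1 points).
  x = 3: rhs = 2, matching y values: none (0 points).
  x = 4: rhs = 9, matching y values: 3, 10 (2 points).
  x = 5: rhs = 1, matching y values: 1, 12 (2 points).
  x = 6: rhs = 10, matching y values: 6, 7 (2 points).
  x = 7: rhs = 3, matching y values: 4, 9 (2 points).
  x = 8: rhs = 12, matching y values: 5, 8 (2 points).
  x = 9: rhs = 4, matching y values: 2, 11 (2 points).
  x = 10: rhs = 11, matching y values: none (0 points).
  x = 11: rhs = 0, matching y values: 0 (1 points).
  x = 12: rhs = 3, matching y values: 4, 9 (2 points).
Total affine count: 19.
Full point count |E(F_13)| = 19 + 1 = 20.
Hasse bound: |20 − (13+1)| = |6| = 6 ≤ 2√13 ≈ 7.2111 ✓.


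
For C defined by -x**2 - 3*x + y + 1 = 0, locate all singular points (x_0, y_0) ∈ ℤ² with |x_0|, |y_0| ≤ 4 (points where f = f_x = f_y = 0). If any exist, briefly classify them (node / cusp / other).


No singular points in the scanned grid; C is smooth there.

Compute partial derivatives:
  f_x = -2*x - 3.
  f_y = 1.
f_y = 1 is a nonzero constant, so f_y never vanishes: no point (x, y) can satisfy f = f_x = f_y = 0. In particular no (x, y) ∈ {−4, ..., 4}² is singular; the curve is smooth.


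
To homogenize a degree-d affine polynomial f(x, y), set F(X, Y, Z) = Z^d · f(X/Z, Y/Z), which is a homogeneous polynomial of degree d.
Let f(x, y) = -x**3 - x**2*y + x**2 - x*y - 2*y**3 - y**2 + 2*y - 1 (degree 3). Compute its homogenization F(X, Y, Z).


F(X, Y, Z) = -X**3 - X**2*Y + X**2*Z - X*Y*Z - 2*Y**3 - Y**2*Z + 2*Y*Z**2 - Z**3

deg(f) = 3.
Substitute x = X/Z, y = Y/Z into f, then multiply by Z^3.
  monomial -1·x^3·y^0 ↦ -1·X^3·Y^0·Z^0.
  monomial -1·x^2·y^1 ↦ -1·X^2·Y^1·Z^0.
  monomial 1·x^2·y^0 ↦ 1·X^2·Y^0·Z^1.
  monomial -1·x^1·y^1 ↦ -1·X^1·Y^1·Z^1.
  monomial -2·x^0·y^3 ↦ -2·X^0·Y^3·Z^0.
  monomial -1·x^0·y^2 ↦ -1·X^0·Y^2·Z^1.
  monomial 2·x^0·y^1 ↦ 2·X^0·Y^1·Z^2.
  monomial -1·x^0·y^0 ↦ -1·X^0·Y^0·Z^3.
Collecting: F(X, Y, Z) = -X**3 - X**2*Y + X**2*Z - X*Y*Z - 2*Y**3 - Y**2*Z + 2*Y*Z**2 - Z**3.


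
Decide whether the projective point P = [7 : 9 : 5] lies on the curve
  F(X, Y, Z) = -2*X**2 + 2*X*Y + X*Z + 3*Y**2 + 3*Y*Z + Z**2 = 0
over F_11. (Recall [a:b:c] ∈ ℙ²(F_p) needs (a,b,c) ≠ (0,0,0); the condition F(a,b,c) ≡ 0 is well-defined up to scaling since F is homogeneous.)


F(7,9,5) ≡ 4 (mod 11); P is NOT on the curve.

Evaluate F(7, 9, 5) term-by-term (mod 11).
  -2*X**2 ↦ -2·49·1·1 = -98
  2*X*Y ↦ 2·7·9·1 = 126
  X*Z ↦ 1·7·1·5 = 35
  3*Y**2 ↦ 3·1·81·1 = 243
  3*Y*Z ↦ 3·1·9·5 = 135
  Z**2 ↦ 1·1·1·25 = 25
Sum: F(7, 9, 5) = (-98) + (126) + (35) + (243) + (135) + (25) = 466.
Reducing mod 11: 466 ≡ 4 (mod 11).
Since F(a, b, c) ≡ 4 ≠ 0 (mod 11), P does NOT lie on the curve.


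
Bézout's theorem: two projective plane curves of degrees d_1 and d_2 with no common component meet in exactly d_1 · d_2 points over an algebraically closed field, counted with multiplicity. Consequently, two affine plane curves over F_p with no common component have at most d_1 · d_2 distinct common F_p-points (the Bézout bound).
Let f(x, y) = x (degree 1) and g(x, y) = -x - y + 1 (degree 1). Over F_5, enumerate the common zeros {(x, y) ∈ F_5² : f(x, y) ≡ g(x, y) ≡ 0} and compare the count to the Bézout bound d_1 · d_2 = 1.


Common zeros: {(0, 1)}; count = 1; Bézout bound = 1.

deg(f) = 1, deg(g) = 1, so Bézout bound = 1.
Scan x ∈ F_5. For each x, list the y ∈ F_5 with f(x, y) ≡ 0 and those with g(x, y) ≡ 0 (mod 5); the common zeros in that column are the intersection.
  x = 0: f ≡ 0 at y ∈ {0, 1, 2, 3, 4}; g ≡ 0 at y ∈ {1}; common: {1}.
  x = 1: f ≡ 0 at y ∈ ∅; g ≡ 0 at y ∈ {0}; common: ∅.
  x = 2: f ≡ 0 at y ∈ ∅; g ≡ 0 at y ∈ {4}; common: ∅.
  x = 3: f ≡ 0 at y ∈ ∅; g ≡ 0 at y ∈ {3}; common: ∅.
  x = 4: f ≡ 0 at y ∈ ∅; g ≡ 0 at y ∈ {2}; common: ∅.
Collecting: common zeros = {(0, 1)}, so the count is 1.
Comparison with the Bézout bound: 1 ≤ 1 = deg(f)·deg(g), as expected for curves with no common component (the bound is attained).


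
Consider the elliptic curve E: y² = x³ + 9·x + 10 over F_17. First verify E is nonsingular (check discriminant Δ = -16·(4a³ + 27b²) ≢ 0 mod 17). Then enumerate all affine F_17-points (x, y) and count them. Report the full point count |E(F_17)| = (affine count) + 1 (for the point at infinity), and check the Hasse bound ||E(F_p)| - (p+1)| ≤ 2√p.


Affine points = {(2, 6), (2, 11), (3, 8), (3, 9), (4, 5), (4, 12), (6, 5), (6, 12), (7, 5), (7, 12), (8, 4), (8, 13), (9, 2), (9, 15), (15, 1), (15, 16), (16, 0)}; affine count = 17; |E(F_17)| = 18.

Discriminant check: Δ ∝ 4a³ + 27b² = 4·9³ + 27·10² = 4·729 + 27·100 ≡ 6 (mod 17). Nonzero ⇒ E is nonsingular.
For each x ∈ F_17, compute rhs = x³ + 9·x + 10 mod 17, then count y ∈ F_17 with y² ≡ rhs.
  x = 0: rhs = 10, matching y values: none (0 points).
  x = 1: rhs = 3, matching y values: none (0 points).
  x = 2: rhs = 2, matching y values: 6, 11 (2 points).
  x = 3: rhs = 13, matching y values: 8, 9 (2 points).
  x = 4: rhs = 8, matching y values: 5, 12 (2 points).
  x = 5: rhs = 10, matching y values: none (0 points).
  x = 6: rhs = 8, matching y values: 5, 12 (2 points).
  x = 7: rhs = 8, matching y values: 5, 12 (2 points).
  x = 8: rhs = 16, matching y values: 4, 13 (2 points).
  x = 9: rhs = 4, matching y values: 2, 15 (2 points).
  x = 10: rhs = 12, matching y values: none (0 points).
  x = 11: rhs = 12, matching y values: none (0 points).
  x = 12: rhs = 10, matching y values: none (0 points).
  x = 13: rhs = 12, matching y values: none (0 points).
  x = 14: rhs = 7, matching y values: none (0 points).
  x = 15: rhs = 1, matching y values: 1, 16 (2 points).
  x = 16: rhs = 0, matching y values: 0 (1 points).
Total affine count: 17.
Full point count |E(F_17)| = 17 + 1 = 18.
Hasse bound: |18 − (17+1)| = |0| = 0 ≤ 2√17 ≈ 8.2462 ✓.


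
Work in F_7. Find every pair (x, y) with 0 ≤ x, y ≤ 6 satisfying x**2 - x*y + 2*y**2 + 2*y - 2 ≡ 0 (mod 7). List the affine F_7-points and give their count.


Affine F_7-points: {(1, 4), (1, 6), (3, 0), (3, 4), (4, 0), (4, 1), (5, 6)}; count = 7.

For each of the 49 pairs (x, y) ∈ F_7², evaluate f(x, y) mod 7. Record the zeros.
  x = 0: [0↦5, 1↦2, 2↦3, 3↦1, 4↦3, 5↦2, 6↦5]  zeros at y ∈ ∅
  x = 1: [0↦6, 1↦2, 2↦2, 3↦6, 4↦0, 5↦5, 6↦0]  zeros at y ∈ {4, 6}
  x = 2: [0↦2, 1↦4, 2↦3, 3↦6, 4↦6, 5↦3, 6↦4]  zeros at y ∈ ∅
  x = 3: [0↦0, 1↦1, 2↦6, 3↦1, 4↦0, 5↦3, 6↦3]  zeros at y ∈ {0, 4}
  x = 4: [0↦0, 1↦0, 2↦4, 3↦5, 4↦3, 5↦5, 6↦4]  zeros at y ∈ {0, 1}
  x = 5: [0↦2, 1↦1, 2↦4, 3↦4, 4↦1, 5↦2, 6↦0]  zeros at y ∈ {6}
  x = 6: [0↦6, 1↦4, 2↦6, 3↦5, 4↦1, 5↦1, 6↦5]  zeros at y ∈ ∅
Collecting zeros: affine points = {(1, 4), (1, 6), (3, 0), (3, 4), (4, 0), (4, 1), (5, 6)}.
Total count |C(F_7)_aff| = 7.


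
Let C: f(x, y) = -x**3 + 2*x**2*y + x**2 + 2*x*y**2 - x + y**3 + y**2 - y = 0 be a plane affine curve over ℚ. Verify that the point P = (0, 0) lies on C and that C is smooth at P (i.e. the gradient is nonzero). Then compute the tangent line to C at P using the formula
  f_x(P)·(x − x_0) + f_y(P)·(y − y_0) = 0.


Tangent line at P: -x - y = 0.

Step 1: f(0, 0) = 0, so P lies on C.
Step 2: partial derivatives
  f_x(x, y) = -3*x**2 + 4*x*y + 2*x + 2*y**2 - 1, f_y(x, y) = 2*x**2 + 4*x*y + 3*y**2 + 2*y - 1.
  f_x(P) = -1, f_y(P) = -1 (gradient nonzero, so P is smooth).
Step 3: tangent line at P: -1·(x − 0) + -1·(y − 0) = 0.
Expanding: -x - y = 0.


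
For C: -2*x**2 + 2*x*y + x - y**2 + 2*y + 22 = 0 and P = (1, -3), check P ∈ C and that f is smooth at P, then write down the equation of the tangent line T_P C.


Tangent line at P: -9*x + 10*y + 39 = 0.

Step 1: f(1, -3) = 0, so P lies on C.
Step 2: partial derivatives
  f_x(x, y) = -4*x + 2*y + 1, f_y(x, y) = 2*x - 2*y + 2.
  f_x(P) = -9, f_y(P) = 10 (gradient nonzero, so P is smooth).
Step 3: tangent line at P: -9·(x − 1) + 10·(y − -3) = 0.
Expanding: -9*x + 10*y + 39 = 0.


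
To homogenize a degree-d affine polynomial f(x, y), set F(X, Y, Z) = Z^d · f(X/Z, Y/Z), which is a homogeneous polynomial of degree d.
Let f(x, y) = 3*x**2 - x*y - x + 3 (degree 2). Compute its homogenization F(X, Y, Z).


F(X, Y, Z) = 3*X**2 - X*Y - X*Z + 3*Z**2

deg(f) = 2.
Substitute x = X/Z, y = Y/Z into f, then multiply by Z^2.
  monomial 3·x^2·y^0 ↦ 3·X^2·Y^0·Z^0.
  monomial -1·x^1·y^1 ↦ -1·X^1·Y^1·Z^0.
  monomial -1·x^1·y^0 ↦ -1·X^1·Y^0·Z^1.
  monomial 3·x^0·y^0 ↦ 3·X^0·Y^0·Z^2.
Collecting: F(X, Y, Z) = 3*X**2 - X*Y - X*Z + 3*Z**2.


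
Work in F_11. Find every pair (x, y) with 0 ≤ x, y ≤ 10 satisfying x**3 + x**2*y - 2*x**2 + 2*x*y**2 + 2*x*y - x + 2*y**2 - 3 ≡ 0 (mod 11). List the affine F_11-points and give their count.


Affine F_11-points: {(1, 5), (1, 8), (4, 3), (4, 10), (5, 10), (8, 2), (8, 7), (10, 6)}; count = 8.

For each of the 121 pairs (x, y) ∈ F_11², evaluate f(x, y) mod 11. Record the zeros.
  x = 0: [0↦8, 1↦10, 2↦5, 3↦4, 4↦7, 5↦3, 6↦3, 7↦7, 8↦4, 9↦5, 10↦10]  zeros at y ∈ ∅
  x = 1: [0↦6, 1↦2, 2↦6, 3↦7, 4↦5, 5↦0, 6↦3, 7↦3, 8↦0, 9↦5, 10↦7]  zeros at y ∈ {5, 8}
  x = 2: [0↦6, 1↦9, 2↦2, 3↦7, 4↦2, 5↦9, 6↦6, 7↦4, 8↦3, 9↦3, 10↦4]  zeros at y ∈ ∅
  x = 3: [0↦3, 1↦4, 2↦10, 3↦10, 4↦4, 5↦3, 6↦7, 7↦5, 8↦8, 9↦5, 10↦7]  zeros at y ∈ ∅
  x = 4: [0↦3, 1↦4, 2↦3, 3↦0, 4↦6, 5↦10, 6↦1, 7↦1, 8↦10, 9↦6, 10↦0]  zeros at y ∈ {3, 10}
  x = 5: [0↦1, 1↦4, 2↦9, 3↦5, 4↦3, 5↦3, 6↦5, 7↦9, 8↦4, 9↦1, 10↦0]  zeros at y ∈ {10}
  x = 6: [0↦3, 1↦10, 2↦1, 3↦9, 4↦1, 5↦10, 6↦3, 7↦2, 8↦7, 9↦7, 10↦2]  zeros at y ∈ ∅
  x = 7: [0↦4, 1↦6, 2↦7, 3↦7, 4↦6, 5↦4, 6↦1, 7↦8, 8↦3, 9↦8, 10↦1]  zeros at y ∈ ∅
  x = 8: [0↦10, 1↦9, 2↦0, 3↦5, 4↦2, 5↦2, 6↦5, 7↦0, 8↦9, 9↦10, 10↦3]  zeros at y ∈ {2, 7}
  x = 9: [0↦5, 1↦3, 2↦8, 3↦9, 4↦6, 5↦10, 6↦10, 7↦6, 8↦9, 9↦8, 10↦3]  zeros at y ∈ ∅
  x = 10: [0↦6, 1↦5, 2↦4, 3↦3, 4↦2, 5↦1, 6↦0, 7↦10, 8↦9, 9↦8, 10↦7]  zeros at y ∈ {6}
Collecting zeros: affine points = {(1, 5), (1, 8), (4, 3), (4, 10), (5, 10), (8, 2), (8, 7), (10, 6)}.
Total count |C(F_11)_aff| = 8.


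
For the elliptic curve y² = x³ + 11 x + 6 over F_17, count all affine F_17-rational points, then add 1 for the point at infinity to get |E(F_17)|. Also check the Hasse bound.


Affine points = {(1, 1), (1, 16), (2, 6), (2, 11), (3, 7), (3, 10), (5, 4), (5, 13), (6, 4), (6, 13), (7, 1), (7, 16), (9, 1), (9, 16), (11, 8), (11, 9), (12, 8), (12, 9), (13, 0)}; affine count = 19; |E(F_17)| = 20.

Discriminant check: Δ ∝ 4a³ + 27b² = 4·11³ + 27·6² = 4·1331 + 27·36 ≡ 6 (mod 17). Nonzero ⇒ E is nonsingular.
For each x ∈ F_17, compute rhs = x³ + 11·x + 6 mod 17, then count y ∈ F_17 with y² ≡ rhs.
  x = 0: rhs = 6, matching y values: none (0 points).
  x = 1: rhs = 1, matching y values: 1, 16 (2 points).
  x = 2: rhs = 2, matching y values: 6, 11 (2 points).
  x = 3: rhs = 15, matching y values: 7, 10 (2 points).
  x = 4: rhs = 12, matching y values: none (0 points).
  x = 5: rhs = 16, matching y values: 4, 13 (2 points).
  x = 6: rhs = 16, matching y values: 4, 13 (2 points).
  x = 7: rhs = 1, matching y values: 1, 16 (2 points).
  x = 8: rhs = 11, matching y values: none (0 points).
  x = 9: rhs = 1, matching y values: 1, 16 (2 points).
  x = 10: rhs = 11, matching y values: none (0 points).
  x = 11: rhs = 13, matching y values: 8, 9 (2 points).
  x = 12: rhs = 13, matching y values: 8, 9 (2 points).
  x = 13: rhs = 0, matching y values: 0 (1 points).
  x = 14: rhs = 14, matching y values: none (0 points).
  x = 15: rhs = 10, matching y values: none (0 points).
  x = 16: rhs = 11, matching y values: none (0 points).
Total affine count: 19.
Full point count |E(F_17)| = 19 + 1 = 20.
Hasse bound: |20 − (17+1)| = |2| = 2 ≤ 2√17 ≈ 8.2462 ✓.


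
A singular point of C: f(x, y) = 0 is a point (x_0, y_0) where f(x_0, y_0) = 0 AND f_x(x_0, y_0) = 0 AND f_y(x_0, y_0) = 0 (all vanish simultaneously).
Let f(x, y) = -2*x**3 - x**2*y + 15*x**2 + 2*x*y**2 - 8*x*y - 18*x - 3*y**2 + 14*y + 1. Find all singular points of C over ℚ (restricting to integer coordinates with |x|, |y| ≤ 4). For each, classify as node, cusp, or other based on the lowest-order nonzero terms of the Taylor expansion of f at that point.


Singular points: {(2, 3)}; classification: cusp.

Compute partial derivatives:
  f_x = -6*x**2 - 2*x*y + 30*x + 2*y**2 - 8*y - 18.
  f_y = -x**2 + 4*x*y - 8*x - 6*y + 14.
Scan x_0 ∈ {−4, ..., 4}. For each x_0, f_y(x_0, y) is a polynomial in y; find its integer roots y ∈ {−4, ..., 4}, then test f_x and f at those candidates.
  x = -4: f_y(-4, y) = 30 - 22*y; no integer root y with |y| ≤ 4.
  x = -3: f_y(-3, y) = 29 - 18*y; no integer root y with |y| ≤ 4.
  x = -2: f_y(-2, y) = 26 - 14*y; no integer root y with |y| ≤ 4.
  x = -1: f_y(-1, y) = 21 - 10*y; no integer root y with |y| ≤ 4.
  x = 0: f_y(0, y) = 14 - 6*y; no integer root y with |y| ≤ 4.
  x = 1: f_y(1, y) = 5 - 2*y; no integer root y with |y| ≤ 4.
  x = 2: f_y(2, y) = 2*y - 6; vanishes at y ∈ {3}. (2, 3): f_x = 0, f = 0 — SINGULAR.
  x = 3: f_y(3, y) = 6*y - 19; no integer root y with |y| ≤ 4.
  x = 4: f_y(4, y) = 10*y - 34; no integer root y with |y| ≤ 4.
Only singular point on the grid: (2, 3).
Classify: substitute x = 2 + u, y = 3 + v and expand: f = -2*u**3 - u**2*v + 2*u*v**2 + v**2.
No constant or linear terms (consistent with a singular point). Quadratic part: v**2. Cubic part: -2*u**3 - u**2*v + 2*u*v**2.
The quadratic part v**2 is a perfect square, so there is a single (double) tangent line v = 0, i.e. y = 3. Restricting the cubic part to that line (v = 0) leaves -2*u**3 ≠ 0, so f is not divisible by v and the branch is v² ≈ 2*u**3 to lowest order — this is a cusp.
Classification: cusp.


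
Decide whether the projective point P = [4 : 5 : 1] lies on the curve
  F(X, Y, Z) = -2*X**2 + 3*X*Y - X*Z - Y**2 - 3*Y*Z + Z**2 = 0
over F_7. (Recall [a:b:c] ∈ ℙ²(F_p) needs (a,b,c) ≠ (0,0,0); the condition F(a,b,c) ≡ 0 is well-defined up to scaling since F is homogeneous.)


F(4,5,1) ≡ 6 (mod 7); P is NOT on the curve.

Evaluate F(4, 5, 1) term-by-term (mod 7).
  -2*X**2 ↦ -2·16·1·1 = -32
  3*X*Y ↦ 3·4·5·1 = 60
  -X*Z ↦ -1·4·1·1 = -4
  -Y**2 ↦ -1·1·25·1 = -25
  -3*Y*Z ↦ -3·1·5·1 = -15
  Z**2 ↦ 1·1·1·1 = 1
Sum: F(4, 5, 1) = (-32) + (60) + (-4) + (-25) + (-15) + (1) = -15.
Reducing mod 7: -15 ≡ 6 (mod 7).
Since F(a, b, c) ≡ 6 ≠ 0 (mod 7), P does NOT lie on the curve.


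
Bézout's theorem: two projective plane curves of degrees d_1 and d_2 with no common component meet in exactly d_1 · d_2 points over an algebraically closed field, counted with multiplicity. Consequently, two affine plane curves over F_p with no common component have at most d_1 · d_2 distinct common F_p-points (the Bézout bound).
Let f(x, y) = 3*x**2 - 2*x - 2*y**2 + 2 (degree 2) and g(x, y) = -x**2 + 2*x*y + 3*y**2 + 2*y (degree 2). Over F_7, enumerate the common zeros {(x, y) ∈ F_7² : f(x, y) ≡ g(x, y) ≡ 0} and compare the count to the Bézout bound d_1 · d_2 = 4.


Common zeros: {(3, 6)}; count = 1; Bézout bound = 4.

deg(f) = 2, deg(g) = 2, so Bézout bound = 4.
Scan x ∈ F_7. For each x, list the y ∈ F_7 with f(x, y) ≡ 0 and those with g(x, y) ≡ 0 (mod 7); the common zeros in that column are the intersection.
  x = 0: f ≡ 0 at y ∈ {1, 6}; g ≡ 0 at y ∈ {0, 4}; common: ∅.
  x = 1: f ≡ 0 at y ∈ ∅; g ≡ 0 at y ∈ {4}; common: ∅.
  x = 2: f ≡ 0 at y ∈ ∅; g ≡ 0 at y ∈ {6}; common: ∅.
  x = 3: f ≡ 0 at y ∈ {1, 6}; g ≡ 0 at y ∈ {3, 6}; common: {6}.
  x = 4: f ≡ 0 at y ∈ {0}; g ≡ 0 at y ∈ ∅; common: ∅.
  x = 5: f ≡ 0 at y ∈ {3, 4}; g ≡ 0 at y ∈ ∅; common: ∅.
  x = 6: f ≡ 0 at y ∈ {0}; g ≡ 0 at y ∈ ∅; common: ∅.
Collecting: common zeros = {(3, 6)}, so the count is 1.
Comparison with the Bézout bound: 1 ≤ 4 = deg(f)·deg(g), as expected for curves with no common component (the affine F_7-count falls short of the bound because intersections may lie at infinity, over extension fields, or carry multiplicity).


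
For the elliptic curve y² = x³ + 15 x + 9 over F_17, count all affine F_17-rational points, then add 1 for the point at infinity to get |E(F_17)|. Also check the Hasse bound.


Affine points = {(0, 3), (0, 14), (1, 5), (1, 12), (2, 8), (2, 9), (3, 8), (3, 9), (6, 3), (6, 14), (7, 7), (7, 10), (11, 3), (11, 14), (12, 8), (12, 9), (13, 2), (13, 15)}; affine count = 18; |E(F_17)| = 19.

Discriminant check: Δ ∝ 4a³ + 27b² = 4·15³ + 27·9² = 4·3375 + 27·81 ≡ 13 (mod 17). Nonzero ⇒ E is nonsingular.
For each x ∈ F_17, compute rhs = x³ + 15·x + 9 mod 17, then count y ∈ F_17 with y² ≡ rhs.
  x = 0: rhs = 9, matching y values: 3, 14 (2 points).
  x = 1: rhs = 8, matching y values: 5, 12 (2 points).
  x = 2: rhs = 13, matching y values: 8, 9 (2 points).
  x = 3: rhs = 13, matching y values: 8, 9 (2 points).
  x = 4: rhs = 14, matching y values: none (0 points).
  x = 5: rhs = 5, matching y values: none (0 points).
  x = 6: rhs = 9, matching y values: 3, 14 (2 points).
  x = 7: rhs = 15, matching y values: 7, 10 (2 points).
  x = 8: rhs = 12, matching y values: none (0 points).
  x = 9: rhs = 6, matching y values: none (0 points).
  x = 10: rhs = 3, matching y values: none (0 points).
  x = 11: rhs = 9, matching y values: 3, 14 (2 points).
  x = 12: rhs = 13, matching y values: 8, 9 (2 points).
  x = 13: rhs = 4, matching y values: 2, 15 (2 points).
  x = 14: rhs = 5, matching y values: none (0 points).
  x = 15: rhs = 5, matching y values: none (0 points).
  x = 16: rhs = 10, matching y values: none (0 points).
Total affine count: 18.
Full point count |E(F_17)| = 18 + 1 = 19.
Hasse bound: |19 − (17+1)| = |1| = 1 ≤ 2√17 ≈ 8.2462 ✓.


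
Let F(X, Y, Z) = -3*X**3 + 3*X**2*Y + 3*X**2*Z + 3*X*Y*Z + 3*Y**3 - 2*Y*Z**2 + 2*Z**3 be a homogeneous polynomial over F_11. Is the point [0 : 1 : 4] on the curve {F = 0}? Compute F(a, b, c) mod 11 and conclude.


F(0,1,4) ≡ 0 (mod 11); P is on the curve.

Evaluate F(0, 1, 4) term-by-term (mod 11).
  -3*X**3 ↦ -3·0·1·1 = 0
  3*X**2*Y ↦ 3·0·1·1 = 0
  3*X**2*Z ↦ 3·0·1·4 = 0
  3*X*Y*Z ↦ 3·0·1·4 = 0
  3*Y**3 ↦ 3·1·1·1 = 3
  -2*Y*Z**2 ↦ -2·1·1·16 = -32
  2*Z**3 ↦ 2·1·1·64 = 128
Sum: F(0, 1, 4) = (0) + (0) + (0) + (0) + (3) + (-32) + (128) = 99.
Reducing mod 11: 99 ≡ 0 (mod 11).
Since F(a, b, c) ≡ 0 (mod 11), P lies on the curve.


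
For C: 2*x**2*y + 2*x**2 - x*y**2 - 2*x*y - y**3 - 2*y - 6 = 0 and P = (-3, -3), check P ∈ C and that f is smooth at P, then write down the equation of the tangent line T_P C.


Tangent line at P: 21*x - 23*y - 6 = 0.

Step 1: f(-3, -3) = 0, so P lies on C.
Step 2: partial derivatives
  f_x(x, y) = 4*x*y + 4*x - y**2 - 2*y, f_y(x, y) = 2*x**2 - 2*x*y - 2*x - 3*y**2 - 2.
  f_x(P) = 21, f_y(P) = -23 (gradient nonzero, so P is smooth).
Step 3: tangent line at P: 21·(x − -3) + -23·(y − -3) = 0.
Expanding: 21*x - 23*y - 6 = 0.
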